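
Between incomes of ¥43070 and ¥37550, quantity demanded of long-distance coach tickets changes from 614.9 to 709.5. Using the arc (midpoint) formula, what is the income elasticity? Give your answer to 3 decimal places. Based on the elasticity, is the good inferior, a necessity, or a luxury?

-1.043 (inferior good)

ΔQ = 709.5 − 614.9 = 94.6; midpoint Q̄ = (614.9 + 709.5)/2 = 662.2.
ΔI = 37550 − 43070 = -5520; midpoint Ī = (43070 + 37550)/2 = 40310.
η = (ΔQ/Q̄) ÷ (ΔI/Ī) = (94.6/662.2) ÷ (-5520/40310) = -1.043.
η < 0 ⇒ inferior good.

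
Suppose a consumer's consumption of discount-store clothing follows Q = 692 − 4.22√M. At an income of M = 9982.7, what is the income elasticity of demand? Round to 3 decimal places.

At M = 9982.7: Q = 270.365.
dQ/dM = -4.22/(2√M) = -0.0211183 at this income.
η = (dQ/dM)·(M/Q) = -0.0211183 × (9982.7/270.365) = -0.780.

-0.780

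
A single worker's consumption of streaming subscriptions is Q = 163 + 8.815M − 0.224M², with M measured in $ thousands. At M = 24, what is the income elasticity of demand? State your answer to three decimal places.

At M = 24: Q = 245.5360.
dQ/dM = 8.815 − 0.448M = -1.93700.
η = (dQ/dM)·(M/Q) = -1.93700 × (24/245.5360) = -0.189.

-0.189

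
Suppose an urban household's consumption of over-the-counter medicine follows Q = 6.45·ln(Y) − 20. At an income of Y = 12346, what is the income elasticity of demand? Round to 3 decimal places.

At Y = 12346: Q = 40.766.
dQ/dY = 6.45/Y = 0.000522436 at this income.
η = (dQ/dY)·(Y/Q) = 0.000522436 × (12346/40.766) = 0.158.

0.158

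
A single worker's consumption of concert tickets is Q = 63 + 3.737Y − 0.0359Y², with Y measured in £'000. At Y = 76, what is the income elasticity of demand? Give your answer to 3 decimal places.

-0.936

At Y = 76: Q = 139.6536.
dQ/dY = 3.737 − 0.0718Y = -1.71980.
η = (dQ/dY)·(Y/Q) = -1.71980 × (76/139.6536) = -0.936.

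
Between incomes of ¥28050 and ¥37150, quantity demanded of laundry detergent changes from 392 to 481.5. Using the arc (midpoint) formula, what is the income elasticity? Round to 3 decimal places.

ΔQ = 481.5 − 392 = 89.5; midpoint Q̄ = (392 + 481.5)/2 = 436.75.
ΔI = 37150 − 28050 = 9100; midpoint Ī = (28050 + 37150)/2 = 32600.
η = (ΔQ/Q̄) ÷ (ΔI/Ī) = (89.5/436.75) ÷ (9100/32600) = 0.734.

0.734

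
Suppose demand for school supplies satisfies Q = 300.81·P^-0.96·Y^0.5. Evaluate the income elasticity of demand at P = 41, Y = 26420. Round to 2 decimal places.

For a multiplicative demand Q = A·P^α·Y^β, the income elasticity is β everywhere.
Here β = 0.5, so η = 0.50.

0.50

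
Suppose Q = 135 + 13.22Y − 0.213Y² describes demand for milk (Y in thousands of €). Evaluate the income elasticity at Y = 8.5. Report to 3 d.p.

At Y = 8.5: Q = 231.9808.
dQ/dY = 13.22 − 0.426Y = 9.59900.
η = (dQ/dY)·(Y/Q) = 9.59900 × (8.5/231.9808) = 0.352.

0.352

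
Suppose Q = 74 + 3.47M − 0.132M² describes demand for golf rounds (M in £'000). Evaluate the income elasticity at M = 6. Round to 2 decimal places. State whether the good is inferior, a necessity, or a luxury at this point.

0.13 (necessity)

At M = 6: Q = 90.0680.
dQ/dM = 3.47 − 0.264M = 1.88600.
η = (dQ/dM)·(M/Q) = 1.88600 × (6/90.0680) = 0.13.
0 < η < 1 ⇒ necessity.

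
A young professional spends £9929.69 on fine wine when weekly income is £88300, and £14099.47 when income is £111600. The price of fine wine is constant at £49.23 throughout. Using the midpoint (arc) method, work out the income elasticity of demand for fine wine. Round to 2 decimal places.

1.49

With a constant price, Q₁ = 9929.69/49.23 = 201.700 and Q₂ = 14099.47/49.23 = 286.400 (equivalently, work directly with expenditure since P cancels).
Midpoint %ΔQ = (14099.47 − 9929.69)/12014.58 = 0.34706; midpoint %ΔI = (111600 − 88300)/99950 = 0.23312.
η = 0.34706 / 0.23312 = 1.49.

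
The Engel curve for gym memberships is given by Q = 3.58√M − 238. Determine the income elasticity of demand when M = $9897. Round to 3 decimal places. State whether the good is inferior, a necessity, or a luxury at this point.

1.507 (luxury)

At M = 9897: Q = 118.152.
dQ/dM = 3.58/(2√M) = 0.0179929 at this income.
η = (dQ/dM)·(M/Q) = 0.0179929 × (9897/118.152) = 1.507.
Since η > 1, the good is a luxury.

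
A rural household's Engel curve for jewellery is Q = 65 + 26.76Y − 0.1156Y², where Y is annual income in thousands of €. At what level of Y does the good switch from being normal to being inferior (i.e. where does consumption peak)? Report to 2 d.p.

115.74

dQ/dY = 26.76 − 0.2312Y.
The good is inferior where dQ/dY < 0. Setting dQ/dY = 0 gives Y = 26.76 / 0.2312 = 115.74.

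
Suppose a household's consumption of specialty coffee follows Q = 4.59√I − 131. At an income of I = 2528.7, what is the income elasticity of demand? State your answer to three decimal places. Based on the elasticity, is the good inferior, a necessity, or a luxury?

At I = 2528.7: Q = 99.814.
dQ/dI = 4.59/(2√I) = 0.0456388 at this income.
η = (dQ/dI)·(I/Q) = 0.0456388 × (2528.7/99.814) = 1.156.
Since η > 1, the good is a luxury.

1.156 (luxury)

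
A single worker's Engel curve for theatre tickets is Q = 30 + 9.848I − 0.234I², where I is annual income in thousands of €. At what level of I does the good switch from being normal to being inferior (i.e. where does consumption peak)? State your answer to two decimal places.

21.04

dQ/dI = 9.848 − 0.468I.
The good is inferior where dQ/dI < 0. Setting dQ/dI = 0 gives I = 9.848 / 0.468 = 21.04.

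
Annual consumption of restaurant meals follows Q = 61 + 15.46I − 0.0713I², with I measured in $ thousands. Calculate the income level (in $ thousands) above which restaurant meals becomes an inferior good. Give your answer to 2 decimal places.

dQ/dI = 15.46 − 0.1426I.
The good is inferior where dQ/dI < 0. Setting dQ/dI = 0 gives I = 15.46 / 0.1426 = 108.42.

108.42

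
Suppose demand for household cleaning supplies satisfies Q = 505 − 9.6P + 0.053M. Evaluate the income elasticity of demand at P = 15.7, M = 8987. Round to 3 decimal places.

At P = 15.7, M = 8987: Q = 830.591.
Holding P constant, ∂Q/∂M = 0.053.
η_M = (∂Q/∂M)·(M/Q) = 0.053 × (8987/830.591) = 0.573.

0.573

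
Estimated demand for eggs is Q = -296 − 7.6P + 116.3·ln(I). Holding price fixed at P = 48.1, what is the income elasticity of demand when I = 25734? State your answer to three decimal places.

0.224

At P = 48.1, I = 25734: Q = 519.533.
Holding P constant, ∂Q/∂I = 116.3/I = 0.00451931.
η_I = (∂Q/∂I)·(I/Q) = 0.00451931 × (25734/519.533) = 0.224.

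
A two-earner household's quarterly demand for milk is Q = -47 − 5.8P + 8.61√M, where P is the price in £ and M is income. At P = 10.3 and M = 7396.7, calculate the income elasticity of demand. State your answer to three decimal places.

At P = 10.3, M = 7396.7: Q = 633.755.
Holding P constant, ∂Q/∂M = 8.61/(2√M) = 0.0500558.
η_M = (∂Q/∂M)·(M/Q) = 0.0500558 × (7396.7/633.755) = 0.584.

0.584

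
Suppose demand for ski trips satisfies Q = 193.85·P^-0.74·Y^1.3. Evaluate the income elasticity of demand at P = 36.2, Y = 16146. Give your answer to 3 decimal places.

For a multiplicative demand Q = A·P^α·Y^β, the income elasticity is β everywhere.
Here β = 1.3, so η = 1.300.

1.300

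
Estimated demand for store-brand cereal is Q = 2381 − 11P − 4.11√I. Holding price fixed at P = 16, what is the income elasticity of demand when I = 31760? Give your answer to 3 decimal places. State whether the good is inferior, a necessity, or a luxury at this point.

-0.249 (inferior good)

At P = 16, I = 31760: Q = 1472.543.
Holding P constant, ∂Q/∂I = -4.11/(2√I) = -0.0115311.
η_I = (∂Q/∂I)·(I/Q) = -0.0115311 × (31760/1472.543) = -0.249.
Since η < 0, this is an inferior good.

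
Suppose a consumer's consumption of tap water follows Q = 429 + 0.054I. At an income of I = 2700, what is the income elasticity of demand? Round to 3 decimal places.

At I = 2700: Q = 574.800.
dQ/dI = 0.054.
η = (dQ/dI)·(I/Q) = 0.054 × (2700/574.800) = 0.254.

0.254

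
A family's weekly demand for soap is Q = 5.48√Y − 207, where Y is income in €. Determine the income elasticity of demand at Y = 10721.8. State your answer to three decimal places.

At Y = 10721.8: Q = 360.433.
dQ/dY = 5.48/(2√Y) = 0.0264616 at this income.
η = (dQ/dY)·(Y/Q) = 0.0264616 × (10721.8/360.433) = 0.787.

0.787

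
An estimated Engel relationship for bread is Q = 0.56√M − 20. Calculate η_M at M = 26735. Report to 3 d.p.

At M = 26735: Q = 71.565.
dQ/dM = 0.56/(2√M) = 0.00171245 at this income.
η = (dQ/dM)·(M/Q) = 0.00171245 × (26735/71.565) = 0.640.

0.640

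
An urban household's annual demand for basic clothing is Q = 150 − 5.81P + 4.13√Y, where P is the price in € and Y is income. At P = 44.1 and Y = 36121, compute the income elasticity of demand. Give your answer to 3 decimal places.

0.578

At P = 44.1, Y = 36121: Q = 678.707.
Holding P constant, ∂Q/∂Y = 4.13/(2√Y) = 0.0108653.
η_Y = (∂Q/∂Y)·(Y/Q) = 0.0108653 × (36121/678.707) = 0.578.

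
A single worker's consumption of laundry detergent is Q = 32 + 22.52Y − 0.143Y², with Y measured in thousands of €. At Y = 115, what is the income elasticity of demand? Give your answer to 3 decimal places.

At Y = 115: Q = 730.6250.
dQ/dY = 22.52 − 0.286Y = -10.37000.
η = (dQ/dY)·(Y/Q) = -10.37000 × (115/730.6250) = -1.632.

-1.632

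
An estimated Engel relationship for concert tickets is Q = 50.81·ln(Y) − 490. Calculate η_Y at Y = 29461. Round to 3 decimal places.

1.545

At Y = 29461: Q = 32.877.
dQ/dY = 50.81/Y = 0.00172465 at this income.
η = (dQ/dY)·(Y/Q) = 0.00172465 × (29461/32.877) = 1.545.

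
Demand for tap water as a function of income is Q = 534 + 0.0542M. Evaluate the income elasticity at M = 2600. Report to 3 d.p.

0.209

At M = 2600: Q = 674.920.
dQ/dM = 0.0542.
η = (dQ/dM)·(M/Q) = 0.0542 × (2600/674.920) = 0.209.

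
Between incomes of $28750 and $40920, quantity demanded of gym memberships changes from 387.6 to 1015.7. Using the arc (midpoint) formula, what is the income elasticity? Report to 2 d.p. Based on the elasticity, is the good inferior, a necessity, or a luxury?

2.56 (luxury)

ΔQ = 1015.7 − 387.6 = 628.1; midpoint Q̄ = (387.6 + 1015.7)/2 = 701.65.
ΔI = 40920 − 28750 = 12170; midpoint Ī = (28750 + 40920)/2 = 34835.
η = (ΔQ/Q̄) ÷ (ΔI/Ī) = (628.1/701.65) ÷ (12170/34835) = 2.56.
η > 1 ⇒ luxury.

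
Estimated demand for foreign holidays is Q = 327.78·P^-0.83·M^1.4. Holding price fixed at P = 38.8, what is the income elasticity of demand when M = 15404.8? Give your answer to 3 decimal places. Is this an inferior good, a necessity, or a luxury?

1.400 (luxury)

For a multiplicative demand Q = A·P^α·M^β, the income elasticity is β everywhere.
Here β = 1.4, so η = 1.400.
Since η > 1, this is a luxury.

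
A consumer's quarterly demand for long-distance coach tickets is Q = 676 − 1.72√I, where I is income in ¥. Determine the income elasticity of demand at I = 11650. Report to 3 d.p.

-0.189

At I = 11650: Q = 490.352.
dQ/dI = -1.72/(2√I) = -0.00796775 at this income.
η = (dQ/dI)·(I/Q) = -0.00796775 × (11650/490.352) = -0.189.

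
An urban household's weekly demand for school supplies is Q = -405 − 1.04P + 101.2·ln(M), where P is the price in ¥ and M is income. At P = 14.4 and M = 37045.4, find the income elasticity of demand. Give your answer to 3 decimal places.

0.157

At P = 14.4, M = 37045.4: Q = 644.638.
Holding P constant, ∂Q/∂M = 101.2/M = 0.00273178.
η_M = (∂Q/∂M)·(M/Q) = 0.00273178 × (37045.4/644.638) = 0.157.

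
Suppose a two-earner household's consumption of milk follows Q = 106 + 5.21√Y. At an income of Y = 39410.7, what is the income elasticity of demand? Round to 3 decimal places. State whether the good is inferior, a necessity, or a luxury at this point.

0.454 (necessity)

At Y = 39410.7: Q = 1140.296.
dQ/dY = 5.21/(2√Y) = 0.013122 at this income.
η = (dQ/dY)·(Y/Q) = 0.013122 × (39410.7/1140.296) = 0.454.
Since 0 < η < 1, the good is a necessity.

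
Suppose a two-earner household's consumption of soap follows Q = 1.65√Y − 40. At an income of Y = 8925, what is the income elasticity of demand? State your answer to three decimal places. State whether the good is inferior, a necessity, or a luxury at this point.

At Y = 8925: Q = 115.879.
dQ/dY = 1.65/(2√Y) = 0.00873273 at this income.
η = (dQ/dY)·(Y/Q) = 0.00873273 × (8925/115.879) = 0.673.
Since 0 < η < 1, the good is a necessity.

0.673 (necessity)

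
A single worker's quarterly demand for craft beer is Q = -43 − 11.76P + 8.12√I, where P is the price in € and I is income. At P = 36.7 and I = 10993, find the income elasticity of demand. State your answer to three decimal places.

1.130

At P = 36.7, I = 10993: Q = 376.770.
Holding P constant, ∂Q/∂I = 8.12/(2√I) = 0.0387229.
η_I = (∂Q/∂I)·(I/Q) = 0.0387229 × (10993/376.770) = 1.130.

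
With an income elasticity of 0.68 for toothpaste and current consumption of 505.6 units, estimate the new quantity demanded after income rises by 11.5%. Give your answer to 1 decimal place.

%ΔQ ≈ η × %ΔI = 0.68 × 11.5% = 7.82%.
New Q ≈ 505.6 × (1 + 0.0782) = 545.1.

545.1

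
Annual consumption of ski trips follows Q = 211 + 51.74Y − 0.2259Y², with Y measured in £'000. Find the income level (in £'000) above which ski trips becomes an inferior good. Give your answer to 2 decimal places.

114.52

dQ/dY = 51.74 − 0.4518Y.
The good is inferior where dQ/dY < 0. Setting dQ/dY = 0 gives Y = 51.74 / 0.4518 = 114.52.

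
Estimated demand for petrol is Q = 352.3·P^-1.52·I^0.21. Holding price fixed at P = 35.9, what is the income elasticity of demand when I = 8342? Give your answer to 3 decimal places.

For a multiplicative demand Q = A·P^α·I^β, the income elasticity is β everywhere.
Here β = 0.21, so η = 0.210.

0.210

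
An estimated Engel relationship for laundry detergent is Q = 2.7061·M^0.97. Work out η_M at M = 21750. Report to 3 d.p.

0.970

For Q = A·M^β the income elasticity is constant and equal to β.
Here β = 0.97, so η = 0.970.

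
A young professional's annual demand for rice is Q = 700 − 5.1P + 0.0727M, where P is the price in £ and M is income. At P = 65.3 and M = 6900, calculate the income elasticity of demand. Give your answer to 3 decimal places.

0.578

At P = 65.3, M = 6900: Q = 868.600.
Holding P constant, ∂Q/∂M = 0.0727.
η_M = (∂Q/∂M)·(M/Q) = 0.0727 × (6900/868.600) = 0.578.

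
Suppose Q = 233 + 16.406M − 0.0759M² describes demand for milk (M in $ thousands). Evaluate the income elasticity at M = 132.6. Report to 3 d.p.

At M = 132.6: Q = 1073.9041.
dQ/dM = 16.406 − 0.1518M = -3.72268.
η = (dQ/dM)·(M/Q) = -3.72268 × (132.6/1073.9041) = -0.460.

-0.460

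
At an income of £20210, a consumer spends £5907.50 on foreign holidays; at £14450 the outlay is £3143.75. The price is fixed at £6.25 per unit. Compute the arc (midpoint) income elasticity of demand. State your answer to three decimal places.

1.837

With a constant price, Q₁ = 5907.50/6.25 = 945.200 and Q₂ = 3143.75/6.25 = 503.000 (equivalently, work directly with expenditure since P cancels).
Midpoint %ΔQ = (3143.75 − 5907.50)/4525.63 = -0.61069; midpoint %ΔI = (14450 − 20210)/17330 = -0.33237.
η = -0.61069 / -0.33237 = 1.837.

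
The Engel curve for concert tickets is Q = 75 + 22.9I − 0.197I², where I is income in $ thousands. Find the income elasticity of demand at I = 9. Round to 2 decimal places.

0.66

At I = 9: Q = 265.1430.
dQ/dI = 22.9 − 0.394I = 19.35400.
η = (dQ/dI)·(I/Q) = 19.35400 × (9/265.1430) = 0.66.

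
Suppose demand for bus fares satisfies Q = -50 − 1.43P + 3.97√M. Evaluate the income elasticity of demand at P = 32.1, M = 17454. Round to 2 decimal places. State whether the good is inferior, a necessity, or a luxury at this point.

0.61 (necessity)

At P = 32.1, M = 17454: Q = 428.588.
Holding P constant, ∂Q/∂M = 3.97/(2√M) = 0.0150249.
η_M = (∂Q/∂M)·(M/Q) = 0.0150249 × (17454/428.588) = 0.61.
Since 0 < η < 1, this is a necessity.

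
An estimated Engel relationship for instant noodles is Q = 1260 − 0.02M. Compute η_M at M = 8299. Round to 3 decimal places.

-0.152

At M = 8299: Q = 1094.020.
dQ/dM = −0.02.
η = (dQ/dM)·(M/Q) = -0.02 × (8299/1094.020) = -0.152.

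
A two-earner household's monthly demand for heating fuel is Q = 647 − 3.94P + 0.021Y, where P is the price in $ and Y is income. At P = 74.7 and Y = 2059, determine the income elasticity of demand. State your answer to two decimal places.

0.11

At P = 74.7, Y = 2059: Q = 395.921.
Holding P constant, ∂Q/∂Y = 0.021.
η_Y = (∂Q/∂Y)·(Y/Q) = 0.021 × (2059/395.921) = 0.11.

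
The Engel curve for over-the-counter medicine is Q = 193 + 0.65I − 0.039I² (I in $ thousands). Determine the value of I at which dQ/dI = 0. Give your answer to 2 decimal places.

8.33

dQ/dI = 0.65 − 0.078I.
The good is inferior where dQ/dI < 0. Setting dQ/dI = 0 gives I = 0.65 / 0.078 = 8.33.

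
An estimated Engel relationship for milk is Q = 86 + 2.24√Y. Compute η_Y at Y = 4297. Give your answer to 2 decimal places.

At Y = 4297: Q = 232.835.
dQ/dY = 2.24/(2√Y) = 0.0170858 at this income.
η = (dQ/dY)·(Y/Q) = 0.0170858 × (4297/232.835) = 0.32.

0.32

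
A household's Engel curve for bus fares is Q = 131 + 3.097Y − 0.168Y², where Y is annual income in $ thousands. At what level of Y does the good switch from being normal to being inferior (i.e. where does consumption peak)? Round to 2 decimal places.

9.22

dQ/dY = 3.097 − 0.336Y.
The good is inferior where dQ/dY < 0. Setting dQ/dY = 0 gives Y = 3.097 / 0.336 = 9.22.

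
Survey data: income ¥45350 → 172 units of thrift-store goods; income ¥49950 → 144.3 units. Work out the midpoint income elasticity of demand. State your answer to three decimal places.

-1.814

ΔQ = 144.3 − 172 = -27.7; midpoint Q̄ = (172 + 144.3)/2 = 158.15.
ΔI = 49950 − 45350 = 4600; midpoint Ī = (45350 + 49950)/2 = 47650.
η = (ΔQ/Q̄) ÷ (ΔI/Ī) = (-27.7/158.15) ÷ (4600/47650) = -1.814.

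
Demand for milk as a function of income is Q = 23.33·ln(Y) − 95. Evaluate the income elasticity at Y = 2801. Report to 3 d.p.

0.259

At Y = 2801: Q = 90.187.
dQ/dY = 23.33/Y = 0.00832917 at this income.
η = (dQ/dY)·(Y/Q) = 0.00832917 × (2801/90.187) = 0.259.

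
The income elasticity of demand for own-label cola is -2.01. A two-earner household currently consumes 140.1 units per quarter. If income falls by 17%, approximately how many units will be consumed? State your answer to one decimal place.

%ΔQ ≈ η × %ΔI = -2.01 × (-17%) = 34.17%.
New Q ≈ 140.1 × (1 + 0.3417) = 188.0.

188.0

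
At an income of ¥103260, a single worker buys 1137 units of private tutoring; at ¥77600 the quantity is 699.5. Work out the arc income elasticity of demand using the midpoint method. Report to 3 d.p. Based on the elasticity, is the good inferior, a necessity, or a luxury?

1.679 (luxury)

ΔQ = 699.5 − 1137 = -437.5; midpoint Q̄ = (1137 + 699.5)/2 = 918.25.
ΔI = 77600 − 103260 = -25660; midpoint Ī = (103260 + 77600)/2 = 90430.
η = (ΔQ/Q̄) ÷ (ΔI/Ī) = (-437.5/918.25) ÷ (-25660/90430) = 1.679.
η > 1 ⇒ luxury.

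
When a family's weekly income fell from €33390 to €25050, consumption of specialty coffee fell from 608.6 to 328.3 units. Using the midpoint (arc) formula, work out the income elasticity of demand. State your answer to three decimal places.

2.096

ΔQ = 328.3 − 608.6 = -280.3; midpoint Q̄ = (608.6 + 328.3)/2 = 468.45.
ΔI = 25050 − 33390 = -8340; midpoint Ī = (33390 + 25050)/2 = 29220.
η = (ΔQ/Q̄) ÷ (ΔI/Ī) = (-280.3/468.45) ÷ (-8340/29220) = 2.096.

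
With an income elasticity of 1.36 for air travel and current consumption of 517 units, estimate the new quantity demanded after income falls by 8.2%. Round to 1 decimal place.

459.3

%ΔQ ≈ η × %ΔI = 1.36 × (-8.2%) = -11.152%.
New Q ≈ 517 × (1 − 0.11152) = 459.3.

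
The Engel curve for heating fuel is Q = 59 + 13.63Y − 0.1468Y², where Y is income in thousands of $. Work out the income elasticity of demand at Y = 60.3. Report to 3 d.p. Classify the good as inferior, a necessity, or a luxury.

-0.708 (inferior good)

At Y = 60.3: Q = 347.1110.
dQ/dY = 13.63 − 0.2936Y = -4.07408.
η = (dQ/dY)·(Y/Q) = -4.07408 × (60.3/347.1110) = -0.708.
η < 0 ⇒ inferior good.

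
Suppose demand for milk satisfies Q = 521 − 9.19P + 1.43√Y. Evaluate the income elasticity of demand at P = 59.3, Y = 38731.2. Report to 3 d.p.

At P = 59.3, Y = 38731.2: Q = 257.460.
Holding P constant, ∂Q/∂Y = 1.43/(2√Y) = 0.00363309.
η_Y = (∂Q/∂Y)·(Y/Q) = 0.00363309 × (38731.2/257.460) = 0.547.

0.547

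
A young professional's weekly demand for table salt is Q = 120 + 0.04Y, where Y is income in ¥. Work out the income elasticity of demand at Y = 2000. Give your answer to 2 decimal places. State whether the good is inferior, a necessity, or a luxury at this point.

0.40 (necessity)

At Y = 2000: Q = 200.000.
dQ/dY = 0.04.
η = (dQ/dY)·(Y/Q) = 0.04 × (2000/200.000) = 0.40.
Since 0 < η < 1, the good is a necessity.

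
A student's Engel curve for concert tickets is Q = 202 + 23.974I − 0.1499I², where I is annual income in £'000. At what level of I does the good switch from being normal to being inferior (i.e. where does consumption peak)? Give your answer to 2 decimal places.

dQ/dI = 23.974 − 0.2998I.
The good is inferior where dQ/dI < 0. Setting dQ/dI = 0 gives I = 23.974 / 0.2998 = 79.97.

79.97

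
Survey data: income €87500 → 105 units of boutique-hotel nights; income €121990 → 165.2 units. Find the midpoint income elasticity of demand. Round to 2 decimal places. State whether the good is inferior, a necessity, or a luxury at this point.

1.35 (luxury)

ΔQ = 165.2 − 105 = 60.2; midpoint Q̄ = (105 + 165.2)/2 = 135.1.
ΔI = 121990 − 87500 = 34490; midpoint Ī = (87500 + 121990)/2 = 104745.
η = (ΔQ/Q̄) ÷ (ΔI/Ī) = (60.2/135.1) ÷ (34490/104745) = 1.35.
η > 1 ⇒ luxury.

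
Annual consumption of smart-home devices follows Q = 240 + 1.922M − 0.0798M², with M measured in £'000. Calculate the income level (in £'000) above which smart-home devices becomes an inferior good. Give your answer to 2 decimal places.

12.04

dQ/dM = 1.922 − 0.1596M.
The good is inferior where dQ/dM < 0. Setting dQ/dM = 0 gives M = 1.922 / 0.1596 = 12.04.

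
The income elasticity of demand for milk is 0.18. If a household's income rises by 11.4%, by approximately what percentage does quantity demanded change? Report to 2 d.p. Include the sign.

%ΔQ ≈ η × %ΔI = 0.18 × 11.4% = 2.05%.

2.05%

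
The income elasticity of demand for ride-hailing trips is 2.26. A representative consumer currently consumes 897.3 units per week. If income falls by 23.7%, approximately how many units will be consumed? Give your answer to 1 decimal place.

416.7

%ΔQ ≈ η × %ΔI = 2.26 × (-23.7%) = -53.562%.
New Q ≈ 897.3 × (1 − 0.53562) = 416.7.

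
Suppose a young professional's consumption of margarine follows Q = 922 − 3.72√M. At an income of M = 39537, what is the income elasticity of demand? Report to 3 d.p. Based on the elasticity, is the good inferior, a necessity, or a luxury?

-2.029 (inferior good)

At M = 39537: Q = 182.318.
dQ/dM = -3.72/(2√M) = -0.0093543 at this income.
η = (dQ/dM)·(M/Q) = -0.0093543 × (39537/182.318) = -2.029.
Since η < 0, the good is an inferior good.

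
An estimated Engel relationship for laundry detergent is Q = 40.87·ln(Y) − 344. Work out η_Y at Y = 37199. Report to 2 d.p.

At Y = 37199: Q = 86.117.
dQ/dY = 40.87/Y = 0.00109869 at this income.
η = (dQ/dY)·(Y/Q) = 0.00109869 × (37199/86.117) = 0.47.

0.47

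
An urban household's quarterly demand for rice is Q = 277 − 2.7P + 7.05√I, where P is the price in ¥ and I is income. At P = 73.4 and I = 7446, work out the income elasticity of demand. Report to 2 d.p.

At P = 73.4, I = 7446: Q = 687.166.
Holding P constant, ∂Q/∂I = 7.05/(2√I) = 0.0408505.
η_I = (∂Q/∂I)·(I/Q) = 0.0408505 × (7446/687.166) = 0.44.

0.44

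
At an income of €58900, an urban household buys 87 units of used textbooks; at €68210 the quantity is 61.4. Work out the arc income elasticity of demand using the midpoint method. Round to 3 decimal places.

-2.355

ΔQ = 61.4 − 87 = -25.6; midpoint Q̄ = (87 + 61.4)/2 = 74.2.
ΔI = 68210 − 58900 = 9310; midpoint Ī = (58900 + 68210)/2 = 63555.
η = (ΔQ/Q̄) ÷ (ΔI/Ī) = (-25.6/74.2) ÷ (9310/63555) = -2.355.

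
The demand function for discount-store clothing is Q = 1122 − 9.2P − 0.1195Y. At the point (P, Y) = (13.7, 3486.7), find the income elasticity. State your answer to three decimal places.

-0.719

At P = 13.7, Y = 3486.7: Q = 579.299.
Holding P constant, ∂Q/∂Y = −0.1195.
η_Y = (∂Q/∂Y)·(Y/Q) = -0.1195 × (3486.7/579.299) = -0.719.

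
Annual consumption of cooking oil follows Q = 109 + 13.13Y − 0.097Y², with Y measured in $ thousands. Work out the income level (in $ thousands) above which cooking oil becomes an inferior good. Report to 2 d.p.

67.68

dQ/dY = 13.13 − 0.194Y.
The good is inferior where dQ/dY < 0. Setting dQ/dY = 0 gives Y = 13.13 / 0.194 = 67.68.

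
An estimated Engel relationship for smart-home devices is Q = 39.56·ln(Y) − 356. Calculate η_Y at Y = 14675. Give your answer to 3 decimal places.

At Y = 14675: Q = 23.535.
dQ/dY = 39.56/Y = 0.00269574 at this income.
η = (dQ/dY)·(Y/Q) = 0.00269574 × (14675/23.535) = 1.681.

1.681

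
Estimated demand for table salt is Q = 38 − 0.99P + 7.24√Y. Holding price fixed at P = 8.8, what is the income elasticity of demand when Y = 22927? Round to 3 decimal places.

0.487

At P = 8.8, Y = 22927: Q = 1125.545.
Holding P constant, ∂Q/∂Y = 7.24/(2√Y) = 0.0239075.
η_Y = (∂Q/∂Y)·(Y/Q) = 0.0239075 × (22927/1125.545) = 0.487.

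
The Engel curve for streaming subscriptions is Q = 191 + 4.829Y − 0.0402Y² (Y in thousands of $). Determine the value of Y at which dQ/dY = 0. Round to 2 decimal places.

60.06

dQ/dY = 4.829 − 0.0804Y.
The good is inferior where dQ/dY < 0. Setting dQ/dY = 0 gives Y = 4.829 / 0.0804 = 60.06.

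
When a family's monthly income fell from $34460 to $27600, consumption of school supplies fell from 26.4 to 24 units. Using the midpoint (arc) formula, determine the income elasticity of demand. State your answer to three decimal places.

ΔQ = 24 − 26.4 = -2.4; midpoint Q̄ = (26.4 + 24)/2 = 25.2.
ΔI = 27600 − 34460 = -6860; midpoint Ī = (34460 + 27600)/2 = 31030.
η = (ΔQ/Q̄) ÷ (ΔI/Ī) = (-2.4/25.2) ÷ (-6860/31030) = 0.431.

0.431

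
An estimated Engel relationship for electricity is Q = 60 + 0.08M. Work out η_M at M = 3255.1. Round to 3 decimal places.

At M = 3255.1: Q = 320.408.
dQ/dM = 0.08.
η = (dQ/dM)·(M/Q) = 0.08 × (3255.1/320.408) = 0.813.

0.813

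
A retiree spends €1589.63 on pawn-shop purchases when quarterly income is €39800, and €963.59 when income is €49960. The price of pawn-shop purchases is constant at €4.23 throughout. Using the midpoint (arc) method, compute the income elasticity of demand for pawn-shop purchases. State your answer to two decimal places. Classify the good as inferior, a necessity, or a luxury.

-2.17 (inferior good)

With a constant price, Q₁ = 1589.63/4.23 = 375.799 and Q₂ = 963.59/4.23 = 227.799 (equivalently, work directly with expenditure since P cancels).
Midpoint %ΔQ = (963.59 − 1589.63)/1276.61 = -0.49039; midpoint %ΔI = (49960 − 39800)/44880 = 0.22638.
η = -0.49039 / 0.22638 = -2.17.
η < 0 ⇒ inferior good.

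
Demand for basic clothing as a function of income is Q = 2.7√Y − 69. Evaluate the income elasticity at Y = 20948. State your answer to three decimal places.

0.607

At Y = 20948: Q = 321.782.
dQ/dY = 2.7/(2√Y) = 0.00932744 at this income.
η = (dQ/dY)·(Y/Q) = 0.00932744 × (20948/321.782) = 0.607.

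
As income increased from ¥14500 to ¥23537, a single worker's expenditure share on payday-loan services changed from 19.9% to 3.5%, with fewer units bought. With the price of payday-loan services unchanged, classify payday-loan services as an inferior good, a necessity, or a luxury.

Quantity demanded falls as income rises, so η < 0.

inferior good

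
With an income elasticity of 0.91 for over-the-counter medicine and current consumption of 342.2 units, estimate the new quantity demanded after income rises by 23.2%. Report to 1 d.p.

%ΔQ ≈ η × %ΔI = 0.91 × 23.2% = 21.112%.
New Q ≈ 342.2 × (1 + 0.21112) = 414.4.

414.4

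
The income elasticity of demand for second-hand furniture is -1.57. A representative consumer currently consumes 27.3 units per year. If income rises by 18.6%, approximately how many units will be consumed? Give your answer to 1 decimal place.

19.3

%ΔQ ≈ η × %ΔI = -1.57 × 18.6% = -29.202%.
New Q ≈ 27.3 × (1 − 0.29202) = 19.3.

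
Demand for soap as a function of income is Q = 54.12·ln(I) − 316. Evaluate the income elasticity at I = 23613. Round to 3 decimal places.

At I = 23613: Q = 228.964.
dQ/dI = 54.12/I = 0.00229196 at this income.
η = (dQ/dI)·(I/Q) = 0.00229196 × (23613/228.964) = 0.236.

0.236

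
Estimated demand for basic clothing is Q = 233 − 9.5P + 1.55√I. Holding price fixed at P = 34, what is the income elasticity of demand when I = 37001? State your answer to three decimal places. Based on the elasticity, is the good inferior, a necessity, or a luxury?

At P = 34, I = 37001: Q = 208.152.
Holding P constant, ∂Q/∂I = 1.55/(2√I) = 0.00402898.
η_I = (∂Q/∂I)·(I/Q) = 0.00402898 × (37001/208.152) = 0.716.
Since 0 < η < 1, this is a necessity.

0.716 (necessity)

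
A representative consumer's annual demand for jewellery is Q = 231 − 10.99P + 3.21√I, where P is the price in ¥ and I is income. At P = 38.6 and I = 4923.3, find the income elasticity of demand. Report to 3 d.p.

At P = 38.6, I = 4923.3: Q = 32.020.
Holding P constant, ∂Q/∂I = 3.21/(2√I) = 0.0228743.
η_I = (∂Q/∂I)·(I/Q) = 0.0228743 × (4923.3/32.020) = 3.517.

3.517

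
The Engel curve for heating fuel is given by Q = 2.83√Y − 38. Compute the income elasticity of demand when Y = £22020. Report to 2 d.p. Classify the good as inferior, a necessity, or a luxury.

At Y = 22020: Q = 381.948.
dQ/dY = 2.83/(2√Y) = 0.00953559 at this income.
η = (dQ/dY)·(Y/Q) = 0.00953559 × (22020/381.948) = 0.55.
Since 0 < η < 1, the good is a necessity.

0.55 (necessity)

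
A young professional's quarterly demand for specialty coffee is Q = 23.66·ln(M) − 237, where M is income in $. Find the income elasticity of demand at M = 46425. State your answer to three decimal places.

1.372

At M = 46425: Q = 17.241.
dQ/dM = 23.66/M = 0.000509639 at this income.
η = (dQ/dM)·(M/Q) = 0.000509639 × (46425/17.241) = 1.372.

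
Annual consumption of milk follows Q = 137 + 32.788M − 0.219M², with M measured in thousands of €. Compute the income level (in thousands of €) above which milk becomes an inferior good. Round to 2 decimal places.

dQ/dM = 32.788 − 0.438M.
The good is inferior where dQ/dM < 0. Setting dQ/dM = 0 gives M = 32.788 / 0.438 = 74.86.

74.86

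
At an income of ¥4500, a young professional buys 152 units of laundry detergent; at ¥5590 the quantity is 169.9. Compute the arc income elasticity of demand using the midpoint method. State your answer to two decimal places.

ΔQ = 169.9 − 152 = 17.9; midpoint Q̄ = (152 + 169.9)/2 = 160.95.
ΔI = 5590 − 4500 = 1090; midpoint Ī = (4500 + 5590)/2 = 5045.
η = (ΔQ/Q̄) ÷ (ΔI/Ī) = (17.9/160.95) ÷ (1090/5045) = 0.51.

0.51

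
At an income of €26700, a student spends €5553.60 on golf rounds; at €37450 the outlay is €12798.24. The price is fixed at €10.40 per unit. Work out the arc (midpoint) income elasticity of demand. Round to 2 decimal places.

2.36

With a constant price, Q₁ = 5553.60/10.40 = 534.000 and Q₂ = 12798.24/10.40 = 1230.600 (equivalently, work directly with expenditure since P cancels).
Midpoint %ΔQ = (12798.24 − 5553.60)/9175.92 = 0.78953; midpoint %ΔI = (37450 − 26700)/32075 = 0.33515.
η = 0.78953 / 0.33515 = 2.36.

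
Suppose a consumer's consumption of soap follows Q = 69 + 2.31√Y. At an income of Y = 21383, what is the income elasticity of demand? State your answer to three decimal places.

0.415

At Y = 21383: Q = 406.790.
dQ/dY = 2.31/(2√Y) = 0.00789856 at this income.
η = (dQ/dY)·(Y/Q) = 0.00789856 × (21383/406.790) = 0.415.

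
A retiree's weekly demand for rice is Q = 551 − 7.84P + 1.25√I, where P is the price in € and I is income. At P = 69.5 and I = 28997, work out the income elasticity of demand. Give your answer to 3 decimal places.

0.486

At P = 69.5, I = 28997: Q = 218.976.
Holding P constant, ∂Q/∂I = 1.25/(2√I) = 0.00367032.
η_I = (∂Q/∂I)·(I/Q) = 0.00367032 × (28997/218.976) = 0.486.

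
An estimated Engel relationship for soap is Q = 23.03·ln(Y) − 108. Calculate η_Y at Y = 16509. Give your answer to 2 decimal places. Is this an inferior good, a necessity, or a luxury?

At Y = 16509: Q = 115.660.
dQ/dY = 23.03/Y = 0.001395 at this income.
η = (dQ/dY)·(Y/Q) = 0.001395 × (16509/115.660) = 0.20.
Since 0 < η < 1, the good is a necessity.

0.20 (necessity)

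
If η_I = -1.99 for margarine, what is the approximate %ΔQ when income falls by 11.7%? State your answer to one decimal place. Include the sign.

%ΔQ ≈ η × %ΔI = -1.99 × (-11.7%) = 23.3%.

23.3%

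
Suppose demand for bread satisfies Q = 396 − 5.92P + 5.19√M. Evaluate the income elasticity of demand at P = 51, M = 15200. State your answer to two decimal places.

0.44

At P = 51, M = 15200: Q = 733.946.
Holding P constant, ∂Q/∂M = 5.19/(2√M) = 0.0210482.
η_M = (∂Q/∂M)·(M/Q) = 0.0210482 × (15200/733.946) = 0.44.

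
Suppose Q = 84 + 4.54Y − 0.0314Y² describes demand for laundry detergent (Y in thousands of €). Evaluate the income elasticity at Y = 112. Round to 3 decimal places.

-1.406

At Y = 112: Q = 198.5984.
dQ/dY = 4.54 − 0.0628Y = -2.49360.
η = (dQ/dY)·(Y/Q) = -2.49360 × (112/198.5984) = -1.406.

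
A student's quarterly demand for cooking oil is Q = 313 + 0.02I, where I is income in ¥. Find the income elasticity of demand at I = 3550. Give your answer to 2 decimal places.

0.18

At I = 3550: Q = 384.000.
dQ/dI = 0.02.
η = (dQ/dI)·(I/Q) = 0.02 × (3550/384.000) = 0.18.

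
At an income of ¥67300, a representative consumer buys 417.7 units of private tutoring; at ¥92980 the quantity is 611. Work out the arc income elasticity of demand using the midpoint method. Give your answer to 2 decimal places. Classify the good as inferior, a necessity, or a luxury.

1.17 (luxury)

ΔQ = 611 − 417.7 = 193.3; midpoint Q̄ = (417.7 + 611)/2 = 514.35.
ΔI = 92980 − 67300 = 25680; midpoint Ī = (67300 + 92980)/2 = 80140.
η = (ΔQ/Q̄) ÷ (ΔI/Ī) = (193.3/514.35) ÷ (25680/80140) = 1.17.
η > 1 ⇒ luxury.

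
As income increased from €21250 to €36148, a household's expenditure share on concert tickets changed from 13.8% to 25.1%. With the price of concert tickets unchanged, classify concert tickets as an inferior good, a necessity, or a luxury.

The budget share rises as income rises, so η > 1.

luxury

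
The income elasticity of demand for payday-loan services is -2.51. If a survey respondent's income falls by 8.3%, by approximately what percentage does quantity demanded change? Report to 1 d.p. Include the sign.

%ΔQ ≈ η × %ΔI = -2.51 × (-8.3%) = 20.8%.

20.8%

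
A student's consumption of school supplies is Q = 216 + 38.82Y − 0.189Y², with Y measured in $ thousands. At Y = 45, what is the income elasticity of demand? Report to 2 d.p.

At Y = 45: Q = 1580.1750.
dQ/dY = 38.82 − 0.378Y = 21.81000.
η = (dQ/dY)·(Y/Q) = 21.81000 × (45/1580.1750) = 0.62.

0.62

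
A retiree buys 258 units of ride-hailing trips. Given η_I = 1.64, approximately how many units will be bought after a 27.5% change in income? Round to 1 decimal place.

374.4

%ΔQ ≈ η × %ΔI = 1.64 × 27.5% = 45.1%.
New Q ≈ 258 × (1 + 0.451) = 374.4.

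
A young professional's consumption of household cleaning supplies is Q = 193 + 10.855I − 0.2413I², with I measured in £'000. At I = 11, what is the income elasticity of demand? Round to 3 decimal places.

0.215

At I = 11: Q = 283.2077.
dQ/dI = 10.855 − 0.4826I = 5.54640.
η = (dQ/dI)·(I/Q) = 5.54640 × (11/283.2077) = 0.215.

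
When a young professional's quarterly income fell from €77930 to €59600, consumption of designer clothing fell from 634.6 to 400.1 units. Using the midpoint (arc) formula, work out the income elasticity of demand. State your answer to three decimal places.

ΔQ = 400.1 − 634.6 = -234.5; midpoint Q̄ = (634.6 + 400.1)/2 = 517.35.
ΔI = 59600 − 77930 = -18330; midpoint Ī = (77930 + 59600)/2 = 68765.
η = (ΔQ/Q̄) ÷ (ΔI/Ī) = (-234.5/517.35) ÷ (-18330/68765) = 1.700.

1.700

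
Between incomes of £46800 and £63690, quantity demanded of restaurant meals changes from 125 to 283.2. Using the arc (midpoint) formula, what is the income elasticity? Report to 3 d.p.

ΔQ = 283.2 − 125 = 158.2; midpoint Q̄ = (125 + 283.2)/2 = 204.1.
ΔI = 63690 − 46800 = 16890; midpoint Ī = (46800 + 63690)/2 = 55245.
η = (ΔQ/Q̄) ÷ (ΔI/Ī) = (158.2/204.1) ÷ (16890/55245) = 2.535.

2.535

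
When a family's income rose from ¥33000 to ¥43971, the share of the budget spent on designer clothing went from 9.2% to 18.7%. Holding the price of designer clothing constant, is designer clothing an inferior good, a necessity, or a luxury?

luxury

The budget share rises as income rises, so η > 1.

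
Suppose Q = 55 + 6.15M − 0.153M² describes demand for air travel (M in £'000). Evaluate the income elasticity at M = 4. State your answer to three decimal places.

0.255

At M = 4: Q = 77.1520.
dQ/dM = 6.15 − 0.306M = 4.92600.
η = (dQ/dM)·(M/Q) = 4.92600 × (4/77.1520) = 0.255.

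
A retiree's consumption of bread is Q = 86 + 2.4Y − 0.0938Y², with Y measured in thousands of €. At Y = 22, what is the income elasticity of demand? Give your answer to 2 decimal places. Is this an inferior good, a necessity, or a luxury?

At Y = 22: Q = 93.4008.
dQ/dY = 2.4 − 0.1876Y = -1.72720.
η = (dQ/dY)·(Y/Q) = -1.72720 × (22/93.4008) = -0.41.
η < 0 ⇒ inferior good.

-0.41 (inferior good)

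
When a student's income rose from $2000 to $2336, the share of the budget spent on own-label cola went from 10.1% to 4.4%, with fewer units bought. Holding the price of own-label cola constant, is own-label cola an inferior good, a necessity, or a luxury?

Quantity demanded falls as income rises, so η < 0.

inferior good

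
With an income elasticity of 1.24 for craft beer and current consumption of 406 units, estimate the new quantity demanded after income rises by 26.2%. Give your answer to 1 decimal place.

537.9

%ΔQ ≈ η × %ΔI = 1.24 × 26.2% = 32.488%.
New Q ≈ 406 × (1 + 0.32488) = 537.9.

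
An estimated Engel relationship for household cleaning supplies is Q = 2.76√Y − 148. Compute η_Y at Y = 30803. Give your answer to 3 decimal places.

At Y = 30803: Q = 336.402.
dQ/dY = 2.76/(2√Y) = 0.0078629 at this income.
η = (dQ/dY)·(Y/Q) = 0.0078629 × (30803/336.402) = 0.720.

0.720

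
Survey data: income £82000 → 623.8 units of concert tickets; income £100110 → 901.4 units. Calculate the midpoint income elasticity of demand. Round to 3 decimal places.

1.830

ΔQ = 901.4 − 623.8 = 277.6; midpoint Q̄ = (623.8 + 901.4)/2 = 762.6.
ΔI = 100110 − 82000 = 18110; midpoint Ī = (82000 + 100110)/2 = 91055.
η = (ΔQ/Q̄) ÷ (ΔI/Ī) = (277.6/762.6) ÷ (18110/91055) = 1.830.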